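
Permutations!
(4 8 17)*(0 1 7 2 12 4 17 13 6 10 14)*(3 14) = (17)(0 1 7 2 12 4 8 13 6 10 3 14) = [1, 7, 12, 14, 8, 5, 10, 2, 13, 9, 3, 11, 4, 6, 0, 15, 16, 17]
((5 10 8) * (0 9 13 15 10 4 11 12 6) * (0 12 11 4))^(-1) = (0 5 8 10 15 13 9)(6 12)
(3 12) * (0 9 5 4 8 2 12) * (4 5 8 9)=[4, 1, 12, 0, 9, 5, 6, 7, 2, 8, 10, 11, 3]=(0 4 9 8 2 12 3)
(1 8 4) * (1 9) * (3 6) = (1 8 4 9)(3 6) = [0, 8, 2, 6, 9, 5, 3, 7, 4, 1]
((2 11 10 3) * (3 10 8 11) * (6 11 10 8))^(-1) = (2 3)(6 11)(8 10)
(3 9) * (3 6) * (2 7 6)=[0, 1, 7, 9, 4, 5, 3, 6, 8, 2]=(2 7 6 3 9)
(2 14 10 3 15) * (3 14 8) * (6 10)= [0, 1, 8, 15, 4, 5, 10, 7, 3, 9, 14, 11, 12, 13, 6, 2]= (2 8 3 15)(6 10 14)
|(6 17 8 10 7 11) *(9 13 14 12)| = |(6 17 8 10 7 11)(9 13 14 12)| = 12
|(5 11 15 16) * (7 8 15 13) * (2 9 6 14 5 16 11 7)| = |(16)(2 9 6 14 5 7 8 15 11 13)| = 10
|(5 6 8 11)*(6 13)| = 5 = |(5 13 6 8 11)|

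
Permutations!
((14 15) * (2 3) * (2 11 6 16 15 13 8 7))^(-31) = (2 7 8 13 14 15 16 6 11 3)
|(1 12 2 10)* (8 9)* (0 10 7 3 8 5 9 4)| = 18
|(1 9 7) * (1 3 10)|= |(1 9 7 3 10)|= 5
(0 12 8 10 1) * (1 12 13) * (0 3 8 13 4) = [4, 3, 2, 8, 0, 5, 6, 7, 10, 9, 12, 11, 13, 1] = (0 4)(1 3 8 10 12 13)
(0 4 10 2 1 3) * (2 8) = (0 4 10 8 2 1 3) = [4, 3, 1, 0, 10, 5, 6, 7, 2, 9, 8]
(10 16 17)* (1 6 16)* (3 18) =(1 6 16 17 10)(3 18) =[0, 6, 2, 18, 4, 5, 16, 7, 8, 9, 1, 11, 12, 13, 14, 15, 17, 10, 3]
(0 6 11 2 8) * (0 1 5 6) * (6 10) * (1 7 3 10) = (1 5)(2 8 7 3 10 6 11) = [0, 5, 8, 10, 4, 1, 11, 3, 7, 9, 6, 2]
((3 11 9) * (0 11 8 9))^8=((0 11)(3 8 9))^8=(11)(3 9 8)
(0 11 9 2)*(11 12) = [12, 1, 0, 3, 4, 5, 6, 7, 8, 2, 10, 9, 11] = (0 12 11 9 2)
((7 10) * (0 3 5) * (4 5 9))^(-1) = (0 5 4 9 3)(7 10)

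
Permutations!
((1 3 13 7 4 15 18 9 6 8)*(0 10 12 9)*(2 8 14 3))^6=(0 3)(4 9)(6 15)(7 12)(10 13)(14 18)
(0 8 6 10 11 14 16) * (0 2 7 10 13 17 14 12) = (0 8 6 13 17 14 16 2 7 10 11 12) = [8, 1, 7, 3, 4, 5, 13, 10, 6, 9, 11, 12, 0, 17, 16, 15, 2, 14]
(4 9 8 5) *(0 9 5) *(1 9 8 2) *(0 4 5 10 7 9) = [8, 0, 1, 3, 10, 5, 6, 9, 4, 2, 7] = (0 8 4 10 7 9 2 1)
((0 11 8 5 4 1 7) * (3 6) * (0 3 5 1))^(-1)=(0 4 5 6 3 7 1 8 11)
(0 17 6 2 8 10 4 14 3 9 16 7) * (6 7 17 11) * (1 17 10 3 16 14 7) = (0 11 6 2 8 3 9 14 16 10 4 7)(1 17) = [11, 17, 8, 9, 7, 5, 2, 0, 3, 14, 4, 6, 12, 13, 16, 15, 10, 1]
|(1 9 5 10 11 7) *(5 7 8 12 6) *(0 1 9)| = 6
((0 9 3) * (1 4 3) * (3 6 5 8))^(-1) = (0 3 8 5 6 4 1 9) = ((0 9 1 4 6 5 8 3))^(-1)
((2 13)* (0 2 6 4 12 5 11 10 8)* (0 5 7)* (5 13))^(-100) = ((0 2 5 11 10 8 13 6 4 12 7))^(-100) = (0 7 12 4 6 13 8 10 11 5 2)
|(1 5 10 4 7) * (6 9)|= 10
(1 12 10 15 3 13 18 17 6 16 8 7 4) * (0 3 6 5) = (0 3 13 18 17 5)(1 12 10 15 6 16 8 7 4) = [3, 12, 2, 13, 1, 0, 16, 4, 7, 9, 15, 11, 10, 18, 14, 6, 8, 5, 17]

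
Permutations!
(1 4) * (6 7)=(1 4)(6 7)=[0, 4, 2, 3, 1, 5, 7, 6]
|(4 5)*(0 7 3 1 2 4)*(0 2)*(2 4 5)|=|(0 7 3 1)(2 5 4)|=12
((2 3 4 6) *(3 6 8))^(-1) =(2 6)(3 8 4)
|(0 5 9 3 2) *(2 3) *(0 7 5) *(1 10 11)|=12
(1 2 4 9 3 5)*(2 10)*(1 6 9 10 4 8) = (1 4 10 2 8)(3 5 6 9) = [0, 4, 8, 5, 10, 6, 9, 7, 1, 3, 2]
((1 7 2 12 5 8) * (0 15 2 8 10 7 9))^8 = (0 1 7 5 2)(8 10 12 15 9)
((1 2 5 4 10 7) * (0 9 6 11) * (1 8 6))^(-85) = (0 2 10 6 9 5 7 11 1 4 8)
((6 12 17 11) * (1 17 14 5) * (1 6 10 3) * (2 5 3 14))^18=((1 17 11 10 14 3)(2 5 6 12))^18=(17)(2 6)(5 12)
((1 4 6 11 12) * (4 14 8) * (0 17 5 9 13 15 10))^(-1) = (0 10 15 13 9 5 17)(1 12 11 6 4 8 14)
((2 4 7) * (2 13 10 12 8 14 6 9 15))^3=(2 13 8 9 4 10 14 15 7 12 6)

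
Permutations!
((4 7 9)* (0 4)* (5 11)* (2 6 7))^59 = (0 9 7 6 2 4)(5 11) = ((0 4 2 6 7 9)(5 11))^59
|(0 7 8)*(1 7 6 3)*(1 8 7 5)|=|(0 6 3 8)(1 5)|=4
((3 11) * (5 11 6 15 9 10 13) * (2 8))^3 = (2 8)(3 9 5 6 10 11 15 13)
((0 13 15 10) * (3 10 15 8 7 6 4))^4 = ((15)(0 13 8 7 6 4 3 10))^4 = (15)(0 6)(3 8)(4 13)(7 10)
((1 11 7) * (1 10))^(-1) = (1 10 7 11)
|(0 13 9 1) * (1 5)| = |(0 13 9 5 1)| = 5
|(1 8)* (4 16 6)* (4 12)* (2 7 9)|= 12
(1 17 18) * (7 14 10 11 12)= (1 17 18)(7 14 10 11 12)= [0, 17, 2, 3, 4, 5, 6, 14, 8, 9, 11, 12, 7, 13, 10, 15, 16, 18, 1]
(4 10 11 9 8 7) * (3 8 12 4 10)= (3 8 7 10 11 9 12 4)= [0, 1, 2, 8, 3, 5, 6, 10, 7, 12, 11, 9, 4]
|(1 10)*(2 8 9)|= 6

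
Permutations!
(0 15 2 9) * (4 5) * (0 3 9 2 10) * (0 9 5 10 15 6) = (15)(0 6)(3 5 4 10 9) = [6, 1, 2, 5, 10, 4, 0, 7, 8, 3, 9, 11, 12, 13, 14, 15]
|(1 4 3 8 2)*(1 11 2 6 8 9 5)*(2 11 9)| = |(11)(1 4 3 2 9 5)(6 8)| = 6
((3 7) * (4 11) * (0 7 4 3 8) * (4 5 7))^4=((0 4 11 3 5 7 8))^4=(0 5 4 7 11 8 3)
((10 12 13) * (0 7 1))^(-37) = (0 1 7)(10 13 12)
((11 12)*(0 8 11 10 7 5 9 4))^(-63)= (12)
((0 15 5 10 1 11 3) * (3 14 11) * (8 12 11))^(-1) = (0 3 1 10 5 15)(8 14 11 12)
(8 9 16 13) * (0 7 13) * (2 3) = (0 7 13 8 9 16)(2 3) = [7, 1, 3, 2, 4, 5, 6, 13, 9, 16, 10, 11, 12, 8, 14, 15, 0]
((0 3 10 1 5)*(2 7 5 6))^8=((0 3 10 1 6 2 7 5))^8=(10)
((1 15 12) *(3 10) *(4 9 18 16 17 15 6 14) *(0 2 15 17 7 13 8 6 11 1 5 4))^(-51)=(0 4 13 2 9 8 15 18 6 12 16 14 5 7)(1 11)(3 10)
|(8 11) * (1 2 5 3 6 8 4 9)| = |(1 2 5 3 6 8 11 4 9)| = 9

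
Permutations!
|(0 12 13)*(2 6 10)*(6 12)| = 6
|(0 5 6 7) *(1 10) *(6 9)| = 10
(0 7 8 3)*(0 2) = (0 7 8 3 2) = [7, 1, 0, 2, 4, 5, 6, 8, 3]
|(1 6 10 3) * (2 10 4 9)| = 7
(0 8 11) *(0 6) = (0 8 11 6) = [8, 1, 2, 3, 4, 5, 0, 7, 11, 9, 10, 6]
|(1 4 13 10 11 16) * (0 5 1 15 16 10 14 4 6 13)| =14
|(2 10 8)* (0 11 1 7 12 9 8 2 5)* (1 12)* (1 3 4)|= |(0 11 12 9 8 5)(1 7 3 4)(2 10)|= 12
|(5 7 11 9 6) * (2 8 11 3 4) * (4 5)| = 6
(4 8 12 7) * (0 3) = (0 3)(4 8 12 7) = [3, 1, 2, 0, 8, 5, 6, 4, 12, 9, 10, 11, 7]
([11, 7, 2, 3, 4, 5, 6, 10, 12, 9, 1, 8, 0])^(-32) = (12)(1 7 10)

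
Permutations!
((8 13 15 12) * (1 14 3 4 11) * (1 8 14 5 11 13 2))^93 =(1 8 5 2 11)(3 15)(4 12)(13 14)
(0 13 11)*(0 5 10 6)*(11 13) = [11, 1, 2, 3, 4, 10, 0, 7, 8, 9, 6, 5, 12, 13] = (13)(0 11 5 10 6)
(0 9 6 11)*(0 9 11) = [11, 1, 2, 3, 4, 5, 0, 7, 8, 6, 10, 9] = (0 11 9 6)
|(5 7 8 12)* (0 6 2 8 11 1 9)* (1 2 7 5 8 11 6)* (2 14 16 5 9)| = 8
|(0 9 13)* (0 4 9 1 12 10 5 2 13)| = |(0 1 12 10 5 2 13 4 9)| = 9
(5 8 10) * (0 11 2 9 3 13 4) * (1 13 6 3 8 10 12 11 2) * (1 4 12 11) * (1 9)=[2, 13, 1, 6, 0, 10, 3, 7, 11, 8, 5, 4, 9, 12]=(0 2 1 13 12 9 8 11 4)(3 6)(5 10)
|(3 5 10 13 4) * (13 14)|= 6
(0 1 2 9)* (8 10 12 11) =(0 1 2 9)(8 10 12 11) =[1, 2, 9, 3, 4, 5, 6, 7, 10, 0, 12, 8, 11]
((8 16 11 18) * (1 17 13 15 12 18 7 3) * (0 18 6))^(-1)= (0 6 12 15 13 17 1 3 7 11 16 8 18)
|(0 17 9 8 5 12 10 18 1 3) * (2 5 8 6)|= 11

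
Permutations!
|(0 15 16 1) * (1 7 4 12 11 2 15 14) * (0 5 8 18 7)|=13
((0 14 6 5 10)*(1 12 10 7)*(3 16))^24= ((0 14 6 5 7 1 12 10)(3 16))^24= (16)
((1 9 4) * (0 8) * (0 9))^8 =((0 8 9 4 1))^8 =(0 4 8 1 9)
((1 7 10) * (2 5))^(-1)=((1 7 10)(2 5))^(-1)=(1 10 7)(2 5)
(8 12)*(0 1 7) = [1, 7, 2, 3, 4, 5, 6, 0, 12, 9, 10, 11, 8] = (0 1 7)(8 12)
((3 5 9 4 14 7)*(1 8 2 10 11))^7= (1 2 11 8 10)(3 5 9 4 14 7)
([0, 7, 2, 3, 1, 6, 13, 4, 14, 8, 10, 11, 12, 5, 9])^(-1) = (1 4 7)(5 13 6)(8 9 14)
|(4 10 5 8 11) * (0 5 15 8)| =|(0 5)(4 10 15 8 11)| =10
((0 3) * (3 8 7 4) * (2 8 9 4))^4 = ((0 9 4 3)(2 8 7))^4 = (9)(2 8 7)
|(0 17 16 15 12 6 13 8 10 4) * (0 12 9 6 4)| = |(0 17 16 15 9 6 13 8 10)(4 12)| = 18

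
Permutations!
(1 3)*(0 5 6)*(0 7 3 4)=(0 5 6 7 3 1 4)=[5, 4, 2, 1, 0, 6, 7, 3]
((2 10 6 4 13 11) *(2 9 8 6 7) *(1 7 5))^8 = ((1 7 2 10 5)(4 13 11 9 8 6))^8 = (1 10 7 5 2)(4 11 8)(6 13 9)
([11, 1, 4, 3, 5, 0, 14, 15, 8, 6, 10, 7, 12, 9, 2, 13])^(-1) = (0 5 4 2 14 6 9 13 15 7 11)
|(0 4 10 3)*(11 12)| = |(0 4 10 3)(11 12)| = 4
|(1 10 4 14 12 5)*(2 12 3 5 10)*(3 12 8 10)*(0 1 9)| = 11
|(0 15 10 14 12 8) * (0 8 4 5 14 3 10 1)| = |(0 15 1)(3 10)(4 5 14 12)| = 12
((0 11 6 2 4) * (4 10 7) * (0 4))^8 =((0 11 6 2 10 7))^8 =(0 6 10)(2 7 11)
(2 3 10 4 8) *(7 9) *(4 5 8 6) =(2 3 10 5 8)(4 6)(7 9) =[0, 1, 3, 10, 6, 8, 4, 9, 2, 7, 5]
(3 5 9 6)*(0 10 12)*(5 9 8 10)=(0 5 8 10 12)(3 9 6)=[5, 1, 2, 9, 4, 8, 3, 7, 10, 6, 12, 11, 0]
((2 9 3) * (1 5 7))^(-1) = ((1 5 7)(2 9 3))^(-1) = (1 7 5)(2 3 9)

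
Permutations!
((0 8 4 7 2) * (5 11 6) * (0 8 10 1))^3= (11)(2 7 4 8)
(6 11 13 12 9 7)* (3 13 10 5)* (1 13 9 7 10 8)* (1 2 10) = (1 13 12 7 6 11 8 2 10 5 3 9) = [0, 13, 10, 9, 4, 3, 11, 6, 2, 1, 5, 8, 7, 12]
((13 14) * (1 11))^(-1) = ((1 11)(13 14))^(-1) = (1 11)(13 14)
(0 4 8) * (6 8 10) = [4, 1, 2, 3, 10, 5, 8, 7, 0, 9, 6] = (0 4 10 6 8)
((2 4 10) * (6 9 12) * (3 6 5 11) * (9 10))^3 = ((2 4 9 12 5 11 3 6 10))^3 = (2 12 3)(4 5 6)(9 11 10)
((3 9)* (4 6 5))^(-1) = (3 9)(4 5 6)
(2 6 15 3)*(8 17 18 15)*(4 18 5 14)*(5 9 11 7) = (2 6 8 17 9 11 7 5 14 4 18 15 3) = [0, 1, 6, 2, 18, 14, 8, 5, 17, 11, 10, 7, 12, 13, 4, 3, 16, 9, 15]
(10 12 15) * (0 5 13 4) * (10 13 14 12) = [5, 1, 2, 3, 0, 14, 6, 7, 8, 9, 10, 11, 15, 4, 12, 13] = (0 5 14 12 15 13 4)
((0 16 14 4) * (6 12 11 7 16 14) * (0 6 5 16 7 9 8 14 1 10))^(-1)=(0 10 1)(4 14 8 9 11 12 6)(5 16)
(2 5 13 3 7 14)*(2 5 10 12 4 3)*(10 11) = (2 11 10 12 4 3 7 14 5 13) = [0, 1, 11, 7, 3, 13, 6, 14, 8, 9, 12, 10, 4, 2, 5]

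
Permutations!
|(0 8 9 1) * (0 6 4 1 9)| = 6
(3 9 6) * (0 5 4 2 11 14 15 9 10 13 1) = (0 5 4 2 11 14 15 9 6 3 10 13 1) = [5, 0, 11, 10, 2, 4, 3, 7, 8, 6, 13, 14, 12, 1, 15, 9]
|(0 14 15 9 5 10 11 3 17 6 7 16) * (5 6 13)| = 42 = |(0 14 15 9 6 7 16)(3 17 13 5 10 11)|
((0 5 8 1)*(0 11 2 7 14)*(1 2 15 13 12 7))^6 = (0 15 5 13 8 12 2 7 1 14 11)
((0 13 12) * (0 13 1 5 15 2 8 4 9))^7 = (0 9 4 8 2 15 5 1)(12 13)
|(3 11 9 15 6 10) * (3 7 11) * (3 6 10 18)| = |(3 6 18)(7 11 9 15 10)| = 15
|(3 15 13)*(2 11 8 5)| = 12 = |(2 11 8 5)(3 15 13)|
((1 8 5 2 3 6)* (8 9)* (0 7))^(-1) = ((0 7)(1 9 8 5 2 3 6))^(-1) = (0 7)(1 6 3 2 5 8 9)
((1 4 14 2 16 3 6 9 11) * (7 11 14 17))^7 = ((1 4 17 7 11)(2 16 3 6 9 14))^7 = (1 17 11 4 7)(2 16 3 6 9 14)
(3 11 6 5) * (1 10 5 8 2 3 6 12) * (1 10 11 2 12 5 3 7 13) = (1 11 5 6 8 12 10 3 2 7 13) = [0, 11, 7, 2, 4, 6, 8, 13, 12, 9, 3, 5, 10, 1]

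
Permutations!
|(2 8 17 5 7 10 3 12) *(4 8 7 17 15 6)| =20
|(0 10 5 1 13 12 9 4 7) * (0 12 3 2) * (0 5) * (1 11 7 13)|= |(0 10)(2 5 11 7 12 9 4 13 3)|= 18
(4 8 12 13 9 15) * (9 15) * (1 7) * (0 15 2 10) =[15, 7, 10, 3, 8, 5, 6, 1, 12, 9, 0, 11, 13, 2, 14, 4] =(0 15 4 8 12 13 2 10)(1 7)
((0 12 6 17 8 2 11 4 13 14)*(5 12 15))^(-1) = (0 14 13 4 11 2 8 17 6 12 5 15)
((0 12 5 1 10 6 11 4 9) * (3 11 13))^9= (0 4 3 6 1 12 9 11 13 10 5)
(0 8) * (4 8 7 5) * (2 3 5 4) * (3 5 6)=(0 7 4 8)(2 5)(3 6)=[7, 1, 5, 6, 8, 2, 3, 4, 0]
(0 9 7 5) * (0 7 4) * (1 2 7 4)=[9, 2, 7, 3, 0, 4, 6, 5, 8, 1]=(0 9 1 2 7 5 4)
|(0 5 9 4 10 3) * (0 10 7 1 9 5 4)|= |(0 4 7 1 9)(3 10)|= 10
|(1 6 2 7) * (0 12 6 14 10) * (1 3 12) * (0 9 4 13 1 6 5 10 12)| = |(0 6 2 7 3)(1 14 12 5 10 9 4 13)| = 40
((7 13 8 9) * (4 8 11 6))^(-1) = ((4 8 9 7 13 11 6))^(-1) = (4 6 11 13 7 9 8)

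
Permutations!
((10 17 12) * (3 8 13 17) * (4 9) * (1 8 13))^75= ((1 8)(3 13 17 12 10)(4 9))^75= (17)(1 8)(4 9)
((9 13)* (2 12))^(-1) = ((2 12)(9 13))^(-1) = (2 12)(9 13)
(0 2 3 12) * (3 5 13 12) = (0 2 5 13 12) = [2, 1, 5, 3, 4, 13, 6, 7, 8, 9, 10, 11, 0, 12]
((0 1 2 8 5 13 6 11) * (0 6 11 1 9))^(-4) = (1 5 6 8 11 2 13)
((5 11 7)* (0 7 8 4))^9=((0 7 5 11 8 4))^9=(0 11)(4 5)(7 8)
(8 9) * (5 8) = [0, 1, 2, 3, 4, 8, 6, 7, 9, 5] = (5 8 9)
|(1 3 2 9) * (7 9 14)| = |(1 3 2 14 7 9)| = 6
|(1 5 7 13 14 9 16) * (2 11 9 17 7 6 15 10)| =36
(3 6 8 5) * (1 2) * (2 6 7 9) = (1 6 8 5 3 7 9 2) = [0, 6, 1, 7, 4, 3, 8, 9, 5, 2]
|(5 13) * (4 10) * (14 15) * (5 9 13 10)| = |(4 5 10)(9 13)(14 15)| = 6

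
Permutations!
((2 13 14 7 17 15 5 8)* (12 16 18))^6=((2 13 14 7 17 15 5 8)(12 16 18))^6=(18)(2 5 17 14)(7 13 8 15)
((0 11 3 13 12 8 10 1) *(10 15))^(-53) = (0 11 3 13 12 8 15 10 1)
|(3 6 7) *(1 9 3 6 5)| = |(1 9 3 5)(6 7)| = 4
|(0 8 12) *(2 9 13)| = |(0 8 12)(2 9 13)| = 3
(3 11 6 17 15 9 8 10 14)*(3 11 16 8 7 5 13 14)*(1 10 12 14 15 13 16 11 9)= (1 10 3 11 6 17 13 15)(5 16 8 12 14 9 7)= [0, 10, 2, 11, 4, 16, 17, 5, 12, 7, 3, 6, 14, 15, 9, 1, 8, 13]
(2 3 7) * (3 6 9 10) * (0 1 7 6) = (0 1 7 2)(3 6 9 10) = [1, 7, 0, 6, 4, 5, 9, 2, 8, 10, 3]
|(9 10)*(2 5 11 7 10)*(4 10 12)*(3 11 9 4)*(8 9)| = 4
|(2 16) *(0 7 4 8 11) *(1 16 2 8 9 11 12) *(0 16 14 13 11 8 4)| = |(0 7)(1 14 13 11 16 4 9 8 12)| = 18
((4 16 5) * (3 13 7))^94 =((3 13 7)(4 16 5))^94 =(3 13 7)(4 16 5)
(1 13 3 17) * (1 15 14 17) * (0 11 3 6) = (0 11 3 1 13 6)(14 17 15) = [11, 13, 2, 1, 4, 5, 0, 7, 8, 9, 10, 3, 12, 6, 17, 14, 16, 15]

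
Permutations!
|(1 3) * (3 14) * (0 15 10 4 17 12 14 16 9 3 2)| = |(0 15 10 4 17 12 14 2)(1 16 9 3)| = 8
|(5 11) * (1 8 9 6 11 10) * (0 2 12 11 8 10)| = |(0 2 12 11 5)(1 10)(6 8 9)| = 30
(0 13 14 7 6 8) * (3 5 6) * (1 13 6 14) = [6, 13, 2, 5, 4, 14, 8, 3, 0, 9, 10, 11, 12, 1, 7] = (0 6 8)(1 13)(3 5 14 7)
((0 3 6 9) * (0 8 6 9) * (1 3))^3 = (0 9)(1 8)(3 6)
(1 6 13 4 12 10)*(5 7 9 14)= (1 6 13 4 12 10)(5 7 9 14)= [0, 6, 2, 3, 12, 7, 13, 9, 8, 14, 1, 11, 10, 4, 5]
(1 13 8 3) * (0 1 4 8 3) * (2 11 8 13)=(0 1 2 11 8)(3 4 13)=[1, 2, 11, 4, 13, 5, 6, 7, 0, 9, 10, 8, 12, 3]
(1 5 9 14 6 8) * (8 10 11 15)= (1 5 9 14 6 10 11 15 8)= [0, 5, 2, 3, 4, 9, 10, 7, 1, 14, 11, 15, 12, 13, 6, 8]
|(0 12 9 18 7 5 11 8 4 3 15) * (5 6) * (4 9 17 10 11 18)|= 20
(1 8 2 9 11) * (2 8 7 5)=(1 7 5 2 9 11)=[0, 7, 9, 3, 4, 2, 6, 5, 8, 11, 10, 1]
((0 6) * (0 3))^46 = ((0 6 3))^46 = (0 6 3)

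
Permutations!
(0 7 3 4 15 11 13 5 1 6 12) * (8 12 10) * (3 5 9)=(0 7 5 1 6 10 8 12)(3 4 15 11 13 9)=[7, 6, 2, 4, 15, 1, 10, 5, 12, 3, 8, 13, 0, 9, 14, 11]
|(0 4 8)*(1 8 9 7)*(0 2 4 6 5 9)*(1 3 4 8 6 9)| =30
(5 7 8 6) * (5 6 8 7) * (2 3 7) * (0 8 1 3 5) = (0 8 1 3 7 2 5) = [8, 3, 5, 7, 4, 0, 6, 2, 1]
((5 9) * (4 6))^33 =(4 6)(5 9)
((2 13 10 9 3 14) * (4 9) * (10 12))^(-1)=((2 13 12 10 4 9 3 14))^(-1)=(2 14 3 9 4 10 12 13)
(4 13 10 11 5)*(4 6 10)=(4 13)(5 6 10 11)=[0, 1, 2, 3, 13, 6, 10, 7, 8, 9, 11, 5, 12, 4]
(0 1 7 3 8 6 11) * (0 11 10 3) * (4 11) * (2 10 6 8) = (0 1 7)(2 10 3)(4 11) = [1, 7, 10, 2, 11, 5, 6, 0, 8, 9, 3, 4]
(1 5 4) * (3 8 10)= (1 5 4)(3 8 10)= [0, 5, 2, 8, 1, 4, 6, 7, 10, 9, 3]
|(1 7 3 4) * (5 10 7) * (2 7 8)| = 8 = |(1 5 10 8 2 7 3 4)|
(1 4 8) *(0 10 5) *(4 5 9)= (0 10 9 4 8 1 5)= [10, 5, 2, 3, 8, 0, 6, 7, 1, 4, 9]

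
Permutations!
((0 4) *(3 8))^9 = ((0 4)(3 8))^9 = (0 4)(3 8)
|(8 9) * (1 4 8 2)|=|(1 4 8 9 2)|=5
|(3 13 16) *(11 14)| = 6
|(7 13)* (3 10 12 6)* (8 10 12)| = 6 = |(3 12 6)(7 13)(8 10)|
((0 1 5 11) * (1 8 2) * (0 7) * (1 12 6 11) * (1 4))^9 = (0 2 6 7 8 12 11)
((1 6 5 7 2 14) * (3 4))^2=((1 6 5 7 2 14)(3 4))^2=(1 5 2)(6 7 14)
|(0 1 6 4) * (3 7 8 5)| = |(0 1 6 4)(3 7 8 5)| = 4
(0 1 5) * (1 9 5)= (0 9 5)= [9, 1, 2, 3, 4, 0, 6, 7, 8, 5]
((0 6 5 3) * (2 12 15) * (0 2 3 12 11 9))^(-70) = (0 5 15 2 9 6 12 3 11)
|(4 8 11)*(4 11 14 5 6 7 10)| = 7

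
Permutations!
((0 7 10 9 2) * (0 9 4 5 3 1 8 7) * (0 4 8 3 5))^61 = (0 4)(1 3)(2 9)(7 10 8) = ((0 4)(1 3)(2 9)(7 10 8))^61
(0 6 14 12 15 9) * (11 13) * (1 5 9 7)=[6, 5, 2, 3, 4, 9, 14, 1, 8, 0, 10, 13, 15, 11, 12, 7]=(0 6 14 12 15 7 1 5 9)(11 13)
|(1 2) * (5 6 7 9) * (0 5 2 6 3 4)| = |(0 5 3 4)(1 6 7 9 2)| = 20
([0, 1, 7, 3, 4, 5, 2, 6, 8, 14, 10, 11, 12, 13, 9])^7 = [0, 1, 7, 3, 4, 5, 2, 6, 8, 14, 10, 11, 12, 13, 9]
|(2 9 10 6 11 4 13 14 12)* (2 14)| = 14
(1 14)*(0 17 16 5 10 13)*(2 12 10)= (0 17 16 5 2 12 10 13)(1 14)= [17, 14, 12, 3, 4, 2, 6, 7, 8, 9, 13, 11, 10, 0, 1, 15, 5, 16]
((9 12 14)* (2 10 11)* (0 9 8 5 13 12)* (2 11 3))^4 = ((0 9)(2 10 3)(5 13 12 14 8))^4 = (2 10 3)(5 8 14 12 13)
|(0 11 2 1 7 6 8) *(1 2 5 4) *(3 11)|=|(0 3 11 5 4 1 7 6 8)|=9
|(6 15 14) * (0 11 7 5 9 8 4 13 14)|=|(0 11 7 5 9 8 4 13 14 6 15)|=11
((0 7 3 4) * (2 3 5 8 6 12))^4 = ((0 7 5 8 6 12 2 3 4))^4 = (0 6 4 8 3 5 2 7 12)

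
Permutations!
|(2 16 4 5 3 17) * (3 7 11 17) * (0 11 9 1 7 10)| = 24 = |(0 11 17 2 16 4 5 10)(1 7 9)|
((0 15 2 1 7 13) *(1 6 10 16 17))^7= (0 1 10 15 7 16 2 13 17 6)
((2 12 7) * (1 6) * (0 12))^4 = ((0 12 7 2)(1 6))^4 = (12)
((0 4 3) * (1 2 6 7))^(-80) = ((0 4 3)(1 2 6 7))^(-80) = (7)(0 4 3)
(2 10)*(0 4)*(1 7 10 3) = (0 4)(1 7 10 2 3) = [4, 7, 3, 1, 0, 5, 6, 10, 8, 9, 2]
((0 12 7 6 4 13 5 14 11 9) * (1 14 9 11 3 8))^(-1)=((0 12 7 6 4 13 5 9)(1 14 3 8))^(-1)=(0 9 5 13 4 6 7 12)(1 8 3 14)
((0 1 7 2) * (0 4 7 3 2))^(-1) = (0 7 4 2 3 1)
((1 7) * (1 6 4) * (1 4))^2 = (1 6 7)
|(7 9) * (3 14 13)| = |(3 14 13)(7 9)| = 6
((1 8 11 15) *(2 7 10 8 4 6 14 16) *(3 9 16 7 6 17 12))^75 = (17)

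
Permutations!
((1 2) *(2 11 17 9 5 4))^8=(1 11 17 9 5 4 2)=((1 11 17 9 5 4 2))^8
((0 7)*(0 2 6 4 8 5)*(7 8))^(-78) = (8)(2 4)(6 7)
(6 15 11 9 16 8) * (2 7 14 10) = (2 7 14 10)(6 15 11 9 16 8) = [0, 1, 7, 3, 4, 5, 15, 14, 6, 16, 2, 9, 12, 13, 10, 11, 8]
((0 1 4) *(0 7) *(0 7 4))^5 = ((7)(0 1))^5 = (7)(0 1)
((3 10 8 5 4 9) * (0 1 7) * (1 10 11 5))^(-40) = (11)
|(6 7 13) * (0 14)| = 6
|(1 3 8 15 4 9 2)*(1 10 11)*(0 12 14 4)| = 12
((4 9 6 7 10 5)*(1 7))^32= ((1 7 10 5 4 9 6))^32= (1 4 7 9 10 6 5)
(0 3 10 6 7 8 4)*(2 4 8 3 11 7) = (0 11 7 3 10 6 2 4) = [11, 1, 4, 10, 0, 5, 2, 3, 8, 9, 6, 7]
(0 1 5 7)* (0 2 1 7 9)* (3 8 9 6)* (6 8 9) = (0 7 2 1 5 8 6 3 9) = [7, 5, 1, 9, 4, 8, 3, 2, 6, 0]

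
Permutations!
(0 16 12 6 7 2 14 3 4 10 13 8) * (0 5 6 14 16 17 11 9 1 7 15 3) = (0 17 11 9 1 7 2 16 12 14)(3 4 10 13 8 5 6 15) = [17, 7, 16, 4, 10, 6, 15, 2, 5, 1, 13, 9, 14, 8, 0, 3, 12, 11]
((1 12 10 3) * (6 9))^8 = (12)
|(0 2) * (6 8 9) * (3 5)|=6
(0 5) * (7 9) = (0 5)(7 9) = [5, 1, 2, 3, 4, 0, 6, 9, 8, 7]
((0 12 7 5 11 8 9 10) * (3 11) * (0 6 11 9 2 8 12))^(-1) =((2 8)(3 9 10 6 11 12 7 5))^(-1) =(2 8)(3 5 7 12 11 6 10 9)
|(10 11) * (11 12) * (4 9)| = |(4 9)(10 12 11)| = 6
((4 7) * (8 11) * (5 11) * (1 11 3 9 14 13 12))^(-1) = (1 12 13 14 9 3 5 8 11)(4 7)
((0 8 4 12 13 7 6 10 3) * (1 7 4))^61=(0 10 7 8 3 6 1)(4 12 13)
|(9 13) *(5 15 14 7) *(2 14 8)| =|(2 14 7 5 15 8)(9 13)| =6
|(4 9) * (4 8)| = 3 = |(4 9 8)|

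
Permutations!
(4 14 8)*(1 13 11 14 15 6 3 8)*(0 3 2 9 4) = [3, 13, 9, 8, 15, 5, 2, 7, 0, 4, 10, 14, 12, 11, 1, 6] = (0 3 8)(1 13 11 14)(2 9 4 15 6)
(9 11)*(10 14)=(9 11)(10 14)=[0, 1, 2, 3, 4, 5, 6, 7, 8, 11, 14, 9, 12, 13, 10]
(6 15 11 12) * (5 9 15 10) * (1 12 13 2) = (1 12 6 10 5 9 15 11 13 2) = [0, 12, 1, 3, 4, 9, 10, 7, 8, 15, 5, 13, 6, 2, 14, 11]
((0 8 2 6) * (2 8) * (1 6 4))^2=(8)(0 4 6 2 1)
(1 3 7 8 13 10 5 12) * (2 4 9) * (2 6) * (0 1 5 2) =(0 1 3 7 8 13 10 2 4 9 6)(5 12) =[1, 3, 4, 7, 9, 12, 0, 8, 13, 6, 2, 11, 5, 10]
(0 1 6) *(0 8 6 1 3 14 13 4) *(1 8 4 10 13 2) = (0 3 14 2 1 8 6 4)(10 13) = [3, 8, 1, 14, 0, 5, 4, 7, 6, 9, 13, 11, 12, 10, 2]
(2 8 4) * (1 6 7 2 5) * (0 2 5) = [2, 6, 8, 3, 0, 1, 7, 5, 4] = (0 2 8 4)(1 6 7 5)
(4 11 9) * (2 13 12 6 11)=(2 13 12 6 11 9 4)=[0, 1, 13, 3, 2, 5, 11, 7, 8, 4, 10, 9, 6, 12]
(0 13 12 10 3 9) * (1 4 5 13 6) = [6, 4, 2, 9, 5, 13, 1, 7, 8, 0, 3, 11, 10, 12] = (0 6 1 4 5 13 12 10 3 9)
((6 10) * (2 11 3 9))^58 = (2 3)(9 11)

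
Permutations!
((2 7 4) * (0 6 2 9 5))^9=(0 2 4 5 6 7 9)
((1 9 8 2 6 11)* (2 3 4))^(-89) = ((1 9 8 3 4 2 6 11))^(-89) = (1 11 6 2 4 3 8 9)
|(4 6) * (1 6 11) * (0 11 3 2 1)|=|(0 11)(1 6 4 3 2)|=10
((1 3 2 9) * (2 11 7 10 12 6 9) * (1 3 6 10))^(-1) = (1 7 11 3 9 6)(10 12)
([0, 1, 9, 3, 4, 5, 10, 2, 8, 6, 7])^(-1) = [0, 1, 7, 3, 4, 5, 9, 10, 8, 2, 6]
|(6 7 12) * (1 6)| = |(1 6 7 12)| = 4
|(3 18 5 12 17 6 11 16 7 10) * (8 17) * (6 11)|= |(3 18 5 12 8 17 11 16 7 10)|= 10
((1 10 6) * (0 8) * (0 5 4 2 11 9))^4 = (0 2 8 11 5 9 4)(1 10 6)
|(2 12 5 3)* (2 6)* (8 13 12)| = 7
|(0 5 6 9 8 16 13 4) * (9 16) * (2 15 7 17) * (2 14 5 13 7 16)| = |(0 13 4)(2 15 16 7 17 14 5 6)(8 9)| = 24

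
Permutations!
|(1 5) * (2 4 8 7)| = 4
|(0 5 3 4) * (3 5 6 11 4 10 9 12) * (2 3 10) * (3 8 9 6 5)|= |(0 5 3 2 8 9 12 10 6 11 4)|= 11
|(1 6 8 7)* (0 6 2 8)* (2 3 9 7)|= 4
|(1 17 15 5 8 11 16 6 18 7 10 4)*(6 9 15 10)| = 12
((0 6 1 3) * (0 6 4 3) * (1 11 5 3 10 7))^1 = ((0 4 10 7 1)(3 6 11 5))^1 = (0 4 10 7 1)(3 6 11 5)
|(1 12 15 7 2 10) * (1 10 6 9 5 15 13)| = |(1 12 13)(2 6 9 5 15 7)| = 6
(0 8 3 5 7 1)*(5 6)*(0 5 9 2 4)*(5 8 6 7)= [6, 8, 4, 7, 0, 5, 9, 1, 3, 2]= (0 6 9 2 4)(1 8 3 7)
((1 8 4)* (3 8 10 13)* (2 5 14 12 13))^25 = (1 12)(2 3)(4 14)(5 8)(10 13)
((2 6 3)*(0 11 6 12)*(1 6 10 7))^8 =(0 12 2 3 6 1 7 10 11)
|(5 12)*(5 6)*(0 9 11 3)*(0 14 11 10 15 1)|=|(0 9 10 15 1)(3 14 11)(5 12 6)|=15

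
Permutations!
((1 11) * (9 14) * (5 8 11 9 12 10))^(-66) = (1 8 10 14)(5 12 9 11)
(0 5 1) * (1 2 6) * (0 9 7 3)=(0 5 2 6 1 9 7 3)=[5, 9, 6, 0, 4, 2, 1, 3, 8, 7]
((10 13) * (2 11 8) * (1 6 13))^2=((1 6 13 10)(2 11 8))^2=(1 13)(2 8 11)(6 10)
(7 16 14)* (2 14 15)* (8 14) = (2 8 14 7 16 15) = [0, 1, 8, 3, 4, 5, 6, 16, 14, 9, 10, 11, 12, 13, 7, 2, 15]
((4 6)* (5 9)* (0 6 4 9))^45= ((0 6 9 5))^45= (0 6 9 5)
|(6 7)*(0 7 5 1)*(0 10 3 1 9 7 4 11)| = 12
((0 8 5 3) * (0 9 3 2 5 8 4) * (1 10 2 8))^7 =(0 4)(1 2 8 10 5)(3 9)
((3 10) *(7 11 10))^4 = ((3 7 11 10))^4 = (11)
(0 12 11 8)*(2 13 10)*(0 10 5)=(0 12 11 8 10 2 13 5)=[12, 1, 13, 3, 4, 0, 6, 7, 10, 9, 2, 8, 11, 5]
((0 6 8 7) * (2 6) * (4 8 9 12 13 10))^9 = ((0 2 6 9 12 13 10 4 8 7))^9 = (0 7 8 4 10 13 12 9 6 2)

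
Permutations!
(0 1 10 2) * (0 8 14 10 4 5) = (0 1 4 5)(2 8 14 10) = [1, 4, 8, 3, 5, 0, 6, 7, 14, 9, 2, 11, 12, 13, 10]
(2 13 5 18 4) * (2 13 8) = (2 8)(4 13 5 18) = [0, 1, 8, 3, 13, 18, 6, 7, 2, 9, 10, 11, 12, 5, 14, 15, 16, 17, 4]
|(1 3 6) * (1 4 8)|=5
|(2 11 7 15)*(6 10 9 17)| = |(2 11 7 15)(6 10 9 17)| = 4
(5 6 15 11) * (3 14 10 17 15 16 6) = [0, 1, 2, 14, 4, 3, 16, 7, 8, 9, 17, 5, 12, 13, 10, 11, 6, 15] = (3 14 10 17 15 11 5)(6 16)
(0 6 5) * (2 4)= (0 6 5)(2 4)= [6, 1, 4, 3, 2, 0, 5]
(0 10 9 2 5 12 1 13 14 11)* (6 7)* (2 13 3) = (0 10 9 13 14 11)(1 3 2 5 12)(6 7) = [10, 3, 5, 2, 4, 12, 7, 6, 8, 13, 9, 0, 1, 14, 11]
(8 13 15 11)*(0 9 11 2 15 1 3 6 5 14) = (0 9 11 8 13 1 3 6 5 14)(2 15) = [9, 3, 15, 6, 4, 14, 5, 7, 13, 11, 10, 8, 12, 1, 0, 2]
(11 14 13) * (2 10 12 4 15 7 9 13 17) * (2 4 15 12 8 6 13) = (2 10 8 6 13 11 14 17 4 12 15 7 9) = [0, 1, 10, 3, 12, 5, 13, 9, 6, 2, 8, 14, 15, 11, 17, 7, 16, 4]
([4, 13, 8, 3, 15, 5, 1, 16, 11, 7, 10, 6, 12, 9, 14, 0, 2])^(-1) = [15, 6, 16, 3, 0, 5, 11, 9, 2, 13, 10, 8, 12, 1, 14, 4, 7]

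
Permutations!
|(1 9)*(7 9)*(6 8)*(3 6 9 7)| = 5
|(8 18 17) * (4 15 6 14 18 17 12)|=6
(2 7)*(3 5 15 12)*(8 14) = (2 7)(3 5 15 12)(8 14) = [0, 1, 7, 5, 4, 15, 6, 2, 14, 9, 10, 11, 3, 13, 8, 12]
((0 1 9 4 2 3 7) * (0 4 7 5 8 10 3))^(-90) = (3 8)(5 10)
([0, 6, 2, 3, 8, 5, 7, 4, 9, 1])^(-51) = (1 4)(6 8)(7 9)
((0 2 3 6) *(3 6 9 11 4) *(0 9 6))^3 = (0 2)(3 11 6 4 9)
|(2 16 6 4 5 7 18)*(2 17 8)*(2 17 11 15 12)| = 10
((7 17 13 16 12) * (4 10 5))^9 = (7 12 16 13 17)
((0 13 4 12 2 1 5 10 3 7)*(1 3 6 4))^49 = (0 6 7 10 3 5 2 1 12 13 4)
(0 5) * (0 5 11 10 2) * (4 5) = [11, 1, 0, 3, 5, 4, 6, 7, 8, 9, 2, 10] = (0 11 10 2)(4 5)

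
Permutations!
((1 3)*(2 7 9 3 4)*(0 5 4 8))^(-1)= ((0 5 4 2 7 9 3 1 8))^(-1)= (0 8 1 3 9 7 2 4 5)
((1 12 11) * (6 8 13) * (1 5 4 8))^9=((1 12 11 5 4 8 13 6))^9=(1 12 11 5 4 8 13 6)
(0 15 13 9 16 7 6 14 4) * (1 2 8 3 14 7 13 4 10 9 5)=[15, 2, 8, 14, 0, 1, 7, 6, 3, 16, 9, 11, 12, 5, 10, 4, 13]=(0 15 4)(1 2 8 3 14 10 9 16 13 5)(6 7)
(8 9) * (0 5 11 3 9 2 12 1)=[5, 0, 12, 9, 4, 11, 6, 7, 2, 8, 10, 3, 1]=(0 5 11 3 9 8 2 12 1)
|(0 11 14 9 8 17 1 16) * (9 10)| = |(0 11 14 10 9 8 17 1 16)| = 9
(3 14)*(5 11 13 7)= (3 14)(5 11 13 7)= [0, 1, 2, 14, 4, 11, 6, 5, 8, 9, 10, 13, 12, 7, 3]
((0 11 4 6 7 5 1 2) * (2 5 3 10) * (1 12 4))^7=((0 11 1 5 12 4 6 7 3 10 2))^7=(0 7 5 2 6 1 10 4 11 3 12)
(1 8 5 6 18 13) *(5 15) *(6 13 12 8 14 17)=(1 14 17 6 18 12 8 15 5 13)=[0, 14, 2, 3, 4, 13, 18, 7, 15, 9, 10, 11, 8, 1, 17, 5, 16, 6, 12]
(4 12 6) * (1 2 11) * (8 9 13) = (1 2 11)(4 12 6)(8 9 13) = [0, 2, 11, 3, 12, 5, 4, 7, 9, 13, 10, 1, 6, 8]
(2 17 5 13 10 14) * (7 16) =(2 17 5 13 10 14)(7 16) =[0, 1, 17, 3, 4, 13, 6, 16, 8, 9, 14, 11, 12, 10, 2, 15, 7, 5]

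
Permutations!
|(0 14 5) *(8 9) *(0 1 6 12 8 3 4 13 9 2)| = |(0 14 5 1 6 12 8 2)(3 4 13 9)| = 8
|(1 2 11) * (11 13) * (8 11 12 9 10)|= 8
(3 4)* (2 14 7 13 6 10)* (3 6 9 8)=(2 14 7 13 9 8 3 4 6 10)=[0, 1, 14, 4, 6, 5, 10, 13, 3, 8, 2, 11, 12, 9, 7]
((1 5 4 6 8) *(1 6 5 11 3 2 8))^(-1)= (1 6 8 2 3 11)(4 5)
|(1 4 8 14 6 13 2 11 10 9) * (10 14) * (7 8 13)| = 11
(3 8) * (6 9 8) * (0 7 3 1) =(0 7 3 6 9 8 1) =[7, 0, 2, 6, 4, 5, 9, 3, 1, 8]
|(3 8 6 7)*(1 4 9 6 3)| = 10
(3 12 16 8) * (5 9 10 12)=(3 5 9 10 12 16 8)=[0, 1, 2, 5, 4, 9, 6, 7, 3, 10, 12, 11, 16, 13, 14, 15, 8]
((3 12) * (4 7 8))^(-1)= (3 12)(4 8 7)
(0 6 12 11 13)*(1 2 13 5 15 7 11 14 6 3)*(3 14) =(0 14 6 12 3 1 2 13)(5 15 7 11) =[14, 2, 13, 1, 4, 15, 12, 11, 8, 9, 10, 5, 3, 0, 6, 7]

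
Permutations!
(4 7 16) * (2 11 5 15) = (2 11 5 15)(4 7 16) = [0, 1, 11, 3, 7, 15, 6, 16, 8, 9, 10, 5, 12, 13, 14, 2, 4]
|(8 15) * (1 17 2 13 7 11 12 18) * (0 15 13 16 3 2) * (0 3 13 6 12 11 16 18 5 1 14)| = |(0 15 8 6 12 5 1 17 3 2 18 14)(7 16 13)| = 12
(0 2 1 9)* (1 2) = [1, 9, 2, 3, 4, 5, 6, 7, 8, 0] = (0 1 9)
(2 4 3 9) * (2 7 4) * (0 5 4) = (0 5 4 3 9 7) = [5, 1, 2, 9, 3, 4, 6, 0, 8, 7]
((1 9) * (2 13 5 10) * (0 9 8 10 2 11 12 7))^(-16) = (2 5 13)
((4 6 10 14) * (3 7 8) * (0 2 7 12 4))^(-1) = ((0 2 7 8 3 12 4 6 10 14))^(-1) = (0 14 10 6 4 12 3 8 7 2)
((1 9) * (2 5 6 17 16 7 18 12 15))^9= ((1 9)(2 5 6 17 16 7 18 12 15))^9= (18)(1 9)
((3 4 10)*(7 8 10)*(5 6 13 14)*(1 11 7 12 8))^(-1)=(1 7 11)(3 10 8 12 4)(5 14 13 6)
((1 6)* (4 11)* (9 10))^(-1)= (1 6)(4 11)(9 10)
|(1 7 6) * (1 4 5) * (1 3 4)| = 3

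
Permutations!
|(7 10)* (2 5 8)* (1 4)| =|(1 4)(2 5 8)(7 10)| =6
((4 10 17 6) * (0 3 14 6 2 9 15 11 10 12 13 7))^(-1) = (0 7 13 12 4 6 14 3)(2 17 10 11 15 9)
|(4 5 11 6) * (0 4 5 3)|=3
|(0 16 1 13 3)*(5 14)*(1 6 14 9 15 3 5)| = |(0 16 6 14 1 13 5 9 15 3)| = 10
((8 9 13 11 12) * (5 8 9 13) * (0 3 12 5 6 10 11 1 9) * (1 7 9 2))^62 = ((0 3 12)(1 2)(5 8 13 7 9 6 10 11))^62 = (0 12 3)(5 10 9 13)(6 7 8 11)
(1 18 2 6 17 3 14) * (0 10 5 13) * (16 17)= [10, 18, 6, 14, 4, 13, 16, 7, 8, 9, 5, 11, 12, 0, 1, 15, 17, 3, 2]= (0 10 5 13)(1 18 2 6 16 17 3 14)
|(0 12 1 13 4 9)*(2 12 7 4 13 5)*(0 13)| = 20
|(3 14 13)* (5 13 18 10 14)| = 3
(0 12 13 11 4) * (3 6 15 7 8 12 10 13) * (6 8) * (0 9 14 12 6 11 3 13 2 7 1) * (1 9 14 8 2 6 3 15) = (0 10 6 1)(2 7 11 4 14 12 13 15 9 8 3) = [10, 0, 7, 2, 14, 5, 1, 11, 3, 8, 6, 4, 13, 15, 12, 9]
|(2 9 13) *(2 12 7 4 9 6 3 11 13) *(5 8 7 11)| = |(2 6 3 5 8 7 4 9)(11 13 12)| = 24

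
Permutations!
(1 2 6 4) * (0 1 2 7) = (0 1 7)(2 6 4) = [1, 7, 6, 3, 2, 5, 4, 0]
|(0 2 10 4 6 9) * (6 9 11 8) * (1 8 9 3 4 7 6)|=14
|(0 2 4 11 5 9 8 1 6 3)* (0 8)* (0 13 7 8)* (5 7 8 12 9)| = 12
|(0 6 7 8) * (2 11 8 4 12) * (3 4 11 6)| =|(0 3 4 12 2 6 7 11 8)| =9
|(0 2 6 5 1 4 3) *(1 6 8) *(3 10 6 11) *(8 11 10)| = |(0 2 11 3)(1 4 8)(5 10 6)| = 12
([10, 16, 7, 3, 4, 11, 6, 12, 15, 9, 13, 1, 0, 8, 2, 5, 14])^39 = [0, 1, 2, 3, 4, 5, 6, 7, 8, 9, 10, 11, 12, 13, 14, 15, 16]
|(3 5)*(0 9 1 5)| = 5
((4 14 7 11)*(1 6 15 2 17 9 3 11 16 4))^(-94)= ((1 6 15 2 17 9 3 11)(4 14 7 16))^(-94)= (1 15 17 3)(2 9 11 6)(4 7)(14 16)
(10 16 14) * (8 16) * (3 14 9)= (3 14 10 8 16 9)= [0, 1, 2, 14, 4, 5, 6, 7, 16, 3, 8, 11, 12, 13, 10, 15, 9]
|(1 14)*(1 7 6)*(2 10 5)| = 12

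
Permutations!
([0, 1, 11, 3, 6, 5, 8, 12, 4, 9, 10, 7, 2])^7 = [0, 1, 12, 3, 6, 5, 8, 11, 4, 9, 10, 2, 7]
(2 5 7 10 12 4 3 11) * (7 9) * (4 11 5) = [0, 1, 4, 5, 3, 9, 6, 10, 8, 7, 12, 2, 11] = (2 4 3 5 9 7 10 12 11)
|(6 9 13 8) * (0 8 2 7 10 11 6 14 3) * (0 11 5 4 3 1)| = 20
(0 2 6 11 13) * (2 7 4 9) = (0 7 4 9 2 6 11 13) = [7, 1, 6, 3, 9, 5, 11, 4, 8, 2, 10, 13, 12, 0]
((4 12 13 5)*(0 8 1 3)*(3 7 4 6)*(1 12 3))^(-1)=(0 3 4 7 1 6 5 13 12 8)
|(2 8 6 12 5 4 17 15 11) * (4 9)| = 10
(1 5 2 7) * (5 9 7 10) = (1 9 7)(2 10 5) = [0, 9, 10, 3, 4, 2, 6, 1, 8, 7, 5]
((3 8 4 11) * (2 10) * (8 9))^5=((2 10)(3 9 8 4 11))^5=(11)(2 10)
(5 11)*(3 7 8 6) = [0, 1, 2, 7, 4, 11, 3, 8, 6, 9, 10, 5] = (3 7 8 6)(5 11)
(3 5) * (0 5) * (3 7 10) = (0 5 7 10 3) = [5, 1, 2, 0, 4, 7, 6, 10, 8, 9, 3]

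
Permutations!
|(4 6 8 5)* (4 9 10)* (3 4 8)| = |(3 4 6)(5 9 10 8)| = 12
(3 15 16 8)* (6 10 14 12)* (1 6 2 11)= (1 6 10 14 12 2 11)(3 15 16 8)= [0, 6, 11, 15, 4, 5, 10, 7, 3, 9, 14, 1, 2, 13, 12, 16, 8]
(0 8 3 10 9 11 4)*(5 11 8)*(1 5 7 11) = (0 7 11 4)(1 5)(3 10 9 8) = [7, 5, 2, 10, 0, 1, 6, 11, 3, 8, 9, 4]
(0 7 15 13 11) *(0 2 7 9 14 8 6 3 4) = [9, 1, 7, 4, 0, 5, 3, 15, 6, 14, 10, 2, 12, 11, 8, 13] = (0 9 14 8 6 3 4)(2 7 15 13 11)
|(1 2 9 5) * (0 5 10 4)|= 7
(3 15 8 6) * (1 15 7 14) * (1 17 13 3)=(1 15 8 6)(3 7 14 17 13)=[0, 15, 2, 7, 4, 5, 1, 14, 6, 9, 10, 11, 12, 3, 17, 8, 16, 13]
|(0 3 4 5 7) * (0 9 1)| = 7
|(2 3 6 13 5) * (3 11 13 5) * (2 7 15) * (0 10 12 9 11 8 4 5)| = 24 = |(0 10 12 9 11 13 3 6)(2 8 4 5 7 15)|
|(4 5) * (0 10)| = |(0 10)(4 5)| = 2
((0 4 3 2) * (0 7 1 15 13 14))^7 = (0 13 1 2 4 14 15 7 3)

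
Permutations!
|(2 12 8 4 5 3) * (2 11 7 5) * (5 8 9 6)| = |(2 12 9 6 5 3 11 7 8 4)| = 10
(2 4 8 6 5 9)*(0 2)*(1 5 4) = [2, 5, 1, 3, 8, 9, 4, 7, 6, 0] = (0 2 1 5 9)(4 8 6)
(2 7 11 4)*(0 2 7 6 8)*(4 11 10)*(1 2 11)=(0 11 1 2 6 8)(4 7 10)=[11, 2, 6, 3, 7, 5, 8, 10, 0, 9, 4, 1]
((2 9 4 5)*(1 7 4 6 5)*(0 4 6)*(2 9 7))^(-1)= (0 9 5 6 7 2 1 4)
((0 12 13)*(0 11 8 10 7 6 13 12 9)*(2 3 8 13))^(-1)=((0 9)(2 3 8 10 7 6)(11 13))^(-1)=(0 9)(2 6 7 10 8 3)(11 13)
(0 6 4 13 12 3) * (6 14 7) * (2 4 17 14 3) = (0 3)(2 4 13 12)(6 17 14 7) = [3, 1, 4, 0, 13, 5, 17, 6, 8, 9, 10, 11, 2, 12, 7, 15, 16, 14]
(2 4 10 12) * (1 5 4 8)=(1 5 4 10 12 2 8)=[0, 5, 8, 3, 10, 4, 6, 7, 1, 9, 12, 11, 2]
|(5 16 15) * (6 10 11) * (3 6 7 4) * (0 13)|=|(0 13)(3 6 10 11 7 4)(5 16 15)|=6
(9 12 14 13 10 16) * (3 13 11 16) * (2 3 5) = (2 3 13 10 5)(9 12 14 11 16) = [0, 1, 3, 13, 4, 2, 6, 7, 8, 12, 5, 16, 14, 10, 11, 15, 9]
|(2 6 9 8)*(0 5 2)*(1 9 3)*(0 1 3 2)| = |(0 5)(1 9 8)(2 6)| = 6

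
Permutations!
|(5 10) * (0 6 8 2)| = 4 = |(0 6 8 2)(5 10)|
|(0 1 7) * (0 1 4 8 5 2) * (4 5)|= |(0 5 2)(1 7)(4 8)|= 6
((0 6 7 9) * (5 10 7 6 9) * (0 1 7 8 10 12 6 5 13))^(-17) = (0 7 9 13 1)(5 12 6)(8 10)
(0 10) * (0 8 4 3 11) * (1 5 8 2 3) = (0 10 2 3 11)(1 5 8 4) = [10, 5, 3, 11, 1, 8, 6, 7, 4, 9, 2, 0]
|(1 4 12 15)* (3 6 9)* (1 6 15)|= 12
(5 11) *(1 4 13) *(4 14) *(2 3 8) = (1 14 4 13)(2 3 8)(5 11) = [0, 14, 3, 8, 13, 11, 6, 7, 2, 9, 10, 5, 12, 1, 4]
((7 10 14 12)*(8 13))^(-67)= ((7 10 14 12)(8 13))^(-67)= (7 10 14 12)(8 13)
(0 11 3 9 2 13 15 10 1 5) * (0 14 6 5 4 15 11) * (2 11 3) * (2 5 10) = [0, 4, 13, 9, 15, 14, 10, 7, 8, 11, 1, 5, 12, 3, 6, 2] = (1 4 15 2 13 3 9 11 5 14 6 10)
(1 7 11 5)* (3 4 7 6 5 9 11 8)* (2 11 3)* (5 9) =(1 6 9 3 4 7 8 2 11 5) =[0, 6, 11, 4, 7, 1, 9, 8, 2, 3, 10, 5]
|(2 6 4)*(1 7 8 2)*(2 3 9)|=8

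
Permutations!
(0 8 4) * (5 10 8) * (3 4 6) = (0 5 10 8 6 3 4) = [5, 1, 2, 4, 0, 10, 3, 7, 6, 9, 8]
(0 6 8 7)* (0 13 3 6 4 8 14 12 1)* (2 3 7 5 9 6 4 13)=[13, 0, 3, 4, 8, 9, 14, 2, 5, 6, 10, 11, 1, 7, 12]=(0 13 7 2 3 4 8 5 9 6 14 12 1)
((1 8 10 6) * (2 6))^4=((1 8 10 2 6))^4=(1 6 2 10 8)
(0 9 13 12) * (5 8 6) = (0 9 13 12)(5 8 6) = [9, 1, 2, 3, 4, 8, 5, 7, 6, 13, 10, 11, 0, 12]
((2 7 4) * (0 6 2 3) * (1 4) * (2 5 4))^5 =(1 7 2)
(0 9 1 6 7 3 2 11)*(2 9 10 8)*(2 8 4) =(0 10 4 2 11)(1 6 7 3 9) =[10, 6, 11, 9, 2, 5, 7, 3, 8, 1, 4, 0]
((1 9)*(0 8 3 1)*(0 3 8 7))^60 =(9)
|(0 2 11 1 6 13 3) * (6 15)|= 8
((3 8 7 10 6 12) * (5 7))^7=((3 8 5 7 10 6 12))^7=(12)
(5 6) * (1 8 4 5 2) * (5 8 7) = (1 7 5 6 2)(4 8) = [0, 7, 1, 3, 8, 6, 2, 5, 4]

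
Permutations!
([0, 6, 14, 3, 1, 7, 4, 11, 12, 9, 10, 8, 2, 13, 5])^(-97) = [0, 4, 14, 3, 6, 7, 1, 11, 12, 9, 10, 8, 2, 13, 5]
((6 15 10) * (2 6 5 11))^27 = (2 10)(5 6)(11 15)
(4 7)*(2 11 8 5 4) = (2 11 8 5 4 7) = [0, 1, 11, 3, 7, 4, 6, 2, 5, 9, 10, 8]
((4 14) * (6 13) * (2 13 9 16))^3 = ((2 13 6 9 16)(4 14))^3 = (2 9 13 16 6)(4 14)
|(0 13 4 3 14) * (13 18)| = |(0 18 13 4 3 14)| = 6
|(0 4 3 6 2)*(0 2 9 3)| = 6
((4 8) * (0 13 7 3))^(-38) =(0 7)(3 13)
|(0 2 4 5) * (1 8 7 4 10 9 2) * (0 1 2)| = |(0 2 10 9)(1 8 7 4 5)| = 20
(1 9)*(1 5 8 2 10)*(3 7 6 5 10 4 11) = (1 9 10)(2 4 11 3 7 6 5 8) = [0, 9, 4, 7, 11, 8, 5, 6, 2, 10, 1, 3]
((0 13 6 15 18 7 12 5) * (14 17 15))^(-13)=((0 13 6 14 17 15 18 7 12 5))^(-13)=(0 7 17 13 12 15 6 5 18 14)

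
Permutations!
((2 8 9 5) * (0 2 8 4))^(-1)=(0 4 2)(5 9 8)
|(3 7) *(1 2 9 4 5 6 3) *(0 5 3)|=6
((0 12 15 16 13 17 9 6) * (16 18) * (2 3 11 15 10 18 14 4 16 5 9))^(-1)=((0 12 10 18 5 9 6)(2 3 11 15 14 4 16 13 17))^(-1)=(0 6 9 5 18 10 12)(2 17 13 16 4 14 15 11 3)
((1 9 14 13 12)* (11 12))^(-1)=((1 9 14 13 11 12))^(-1)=(1 12 11 13 14 9)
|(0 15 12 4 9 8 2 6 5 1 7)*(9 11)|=|(0 15 12 4 11 9 8 2 6 5 1 7)|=12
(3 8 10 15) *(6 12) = [0, 1, 2, 8, 4, 5, 12, 7, 10, 9, 15, 11, 6, 13, 14, 3] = (3 8 10 15)(6 12)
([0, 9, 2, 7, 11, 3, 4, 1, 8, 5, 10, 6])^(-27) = [0, 3, 2, 9, 4, 1, 6, 5, 8, 7, 10, 11]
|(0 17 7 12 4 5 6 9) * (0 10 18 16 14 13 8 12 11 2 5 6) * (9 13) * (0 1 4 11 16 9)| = 45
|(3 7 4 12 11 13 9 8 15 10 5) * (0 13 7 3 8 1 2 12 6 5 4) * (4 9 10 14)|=18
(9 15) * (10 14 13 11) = (9 15)(10 14 13 11) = [0, 1, 2, 3, 4, 5, 6, 7, 8, 15, 14, 10, 12, 11, 13, 9]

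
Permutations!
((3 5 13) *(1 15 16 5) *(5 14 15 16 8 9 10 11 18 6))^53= ((1 16 14 15 8 9 10 11 18 6 5 13 3))^53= (1 16 14 15 8 9 10 11 18 6 5 13 3)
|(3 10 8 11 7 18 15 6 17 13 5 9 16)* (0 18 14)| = 15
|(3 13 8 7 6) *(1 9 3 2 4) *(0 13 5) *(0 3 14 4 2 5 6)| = |(0 13 8 7)(1 9 14 4)(3 6 5)| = 12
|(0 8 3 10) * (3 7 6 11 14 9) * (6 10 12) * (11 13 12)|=12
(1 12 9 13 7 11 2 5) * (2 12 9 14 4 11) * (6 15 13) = (1 9 6 15 13 7 2 5)(4 11 12 14) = [0, 9, 5, 3, 11, 1, 15, 2, 8, 6, 10, 12, 14, 7, 4, 13]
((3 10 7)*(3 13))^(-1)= ((3 10 7 13))^(-1)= (3 13 7 10)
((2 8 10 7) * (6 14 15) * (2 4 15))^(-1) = (2 14 6 15 4 7 10 8)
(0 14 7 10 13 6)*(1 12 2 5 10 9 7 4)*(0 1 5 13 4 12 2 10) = (0 14 12 10 4 5)(1 2 13 6)(7 9) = [14, 2, 13, 3, 5, 0, 1, 9, 8, 7, 4, 11, 10, 6, 12]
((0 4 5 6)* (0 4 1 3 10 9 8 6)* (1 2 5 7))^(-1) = ((0 2 5)(1 3 10 9 8 6 4 7))^(-1) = (0 5 2)(1 7 4 6 8 9 10 3)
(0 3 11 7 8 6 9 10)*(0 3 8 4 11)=(0 8 6 9 10 3)(4 11 7)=[8, 1, 2, 0, 11, 5, 9, 4, 6, 10, 3, 7]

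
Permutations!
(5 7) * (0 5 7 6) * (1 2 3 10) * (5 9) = (0 9 5 6)(1 2 3 10) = [9, 2, 3, 10, 4, 6, 0, 7, 8, 5, 1]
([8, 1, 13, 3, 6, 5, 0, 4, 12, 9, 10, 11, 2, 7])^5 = [7, 1, 0, 3, 2, 5, 13, 12, 4, 9, 10, 11, 6, 8]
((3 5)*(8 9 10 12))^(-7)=((3 5)(8 9 10 12))^(-7)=(3 5)(8 9 10 12)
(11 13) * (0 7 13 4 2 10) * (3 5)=(0 7 13 11 4 2 10)(3 5)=[7, 1, 10, 5, 2, 3, 6, 13, 8, 9, 0, 4, 12, 11]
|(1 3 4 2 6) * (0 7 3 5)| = 8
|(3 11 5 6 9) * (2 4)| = |(2 4)(3 11 5 6 9)| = 10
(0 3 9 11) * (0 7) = (0 3 9 11 7) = [3, 1, 2, 9, 4, 5, 6, 0, 8, 11, 10, 7]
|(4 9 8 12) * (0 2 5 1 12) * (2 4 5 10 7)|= 12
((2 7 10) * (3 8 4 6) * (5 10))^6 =(2 5)(3 4)(6 8)(7 10)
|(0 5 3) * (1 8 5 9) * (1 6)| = 7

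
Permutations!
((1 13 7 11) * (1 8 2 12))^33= ((1 13 7 11 8 2 12))^33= (1 2 11 13 12 8 7)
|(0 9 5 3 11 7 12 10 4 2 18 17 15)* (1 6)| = |(0 9 5 3 11 7 12 10 4 2 18 17 15)(1 6)| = 26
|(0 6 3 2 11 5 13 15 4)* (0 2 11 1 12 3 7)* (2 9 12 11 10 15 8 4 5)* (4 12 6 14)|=42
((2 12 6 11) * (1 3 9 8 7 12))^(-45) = ((1 3 9 8 7 12 6 11 2))^(-45) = (12)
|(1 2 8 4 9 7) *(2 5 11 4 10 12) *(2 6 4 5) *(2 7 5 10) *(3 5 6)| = 30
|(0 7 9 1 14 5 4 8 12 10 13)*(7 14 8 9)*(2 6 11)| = 30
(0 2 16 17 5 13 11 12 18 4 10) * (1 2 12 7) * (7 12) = (0 7 1 2 16 17 5 13 11 12 18 4 10) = [7, 2, 16, 3, 10, 13, 6, 1, 8, 9, 0, 12, 18, 11, 14, 15, 17, 5, 4]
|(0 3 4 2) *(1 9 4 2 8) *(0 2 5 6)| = 4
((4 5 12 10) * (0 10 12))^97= ((12)(0 10 4 5))^97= (12)(0 10 4 5)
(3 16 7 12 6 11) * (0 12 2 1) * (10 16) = (0 12 6 11 3 10 16 7 2 1) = [12, 0, 1, 10, 4, 5, 11, 2, 8, 9, 16, 3, 6, 13, 14, 15, 7]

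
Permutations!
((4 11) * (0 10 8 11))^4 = (0 4 11 8 10)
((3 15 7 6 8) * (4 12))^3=(3 6 15 8 7)(4 12)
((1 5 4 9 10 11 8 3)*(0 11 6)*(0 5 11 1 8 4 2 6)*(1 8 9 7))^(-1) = (0 10 9 3 8)(1 7 4 11)(2 5 6)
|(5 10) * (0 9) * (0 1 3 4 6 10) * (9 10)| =|(0 10 5)(1 3 4 6 9)| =15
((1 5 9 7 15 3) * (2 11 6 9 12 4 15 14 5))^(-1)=((1 2 11 6 9 7 14 5 12 4 15 3))^(-1)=(1 3 15 4 12 5 14 7 9 6 11 2)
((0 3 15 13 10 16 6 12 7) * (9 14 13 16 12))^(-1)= (0 7 12 10 13 14 9 6 16 15 3)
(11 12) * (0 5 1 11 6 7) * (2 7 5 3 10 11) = (0 3 10 11 12 6 5 1 2 7) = [3, 2, 7, 10, 4, 1, 5, 0, 8, 9, 11, 12, 6]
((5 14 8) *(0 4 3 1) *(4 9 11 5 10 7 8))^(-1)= ((0 9 11 5 14 4 3 1)(7 8 10))^(-1)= (0 1 3 4 14 5 11 9)(7 10 8)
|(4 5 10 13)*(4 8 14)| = |(4 5 10 13 8 14)| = 6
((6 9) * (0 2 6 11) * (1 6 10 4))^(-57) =((0 2 10 4 1 6 9 11))^(-57) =(0 11 9 6 1 4 10 2)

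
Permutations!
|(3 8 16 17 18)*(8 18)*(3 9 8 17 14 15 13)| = |(3 18 9 8 16 14 15 13)| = 8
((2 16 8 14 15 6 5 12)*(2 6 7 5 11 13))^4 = ((2 16 8 14 15 7 5 12 6 11 13))^4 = (2 15 6 16 7 11 8 5 13 14 12)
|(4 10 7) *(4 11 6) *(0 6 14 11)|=|(0 6 4 10 7)(11 14)|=10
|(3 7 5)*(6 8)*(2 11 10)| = 6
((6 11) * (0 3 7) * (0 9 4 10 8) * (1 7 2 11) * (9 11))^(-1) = ((0 3 2 9 4 10 8)(1 7 11 6))^(-1) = (0 8 10 4 9 2 3)(1 6 11 7)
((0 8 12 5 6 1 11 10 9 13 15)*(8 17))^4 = ((0 17 8 12 5 6 1 11 10 9 13 15))^4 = (0 5 10)(1 13 8)(6 9 17)(11 15 12)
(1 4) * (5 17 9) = (1 4)(5 17 9) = [0, 4, 2, 3, 1, 17, 6, 7, 8, 5, 10, 11, 12, 13, 14, 15, 16, 9]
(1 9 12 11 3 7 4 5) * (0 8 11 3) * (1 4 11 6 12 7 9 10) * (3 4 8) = (0 3 9 7 11)(1 10)(4 5 8 6 12) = [3, 10, 2, 9, 5, 8, 12, 11, 6, 7, 1, 0, 4]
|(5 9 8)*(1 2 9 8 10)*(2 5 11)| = 7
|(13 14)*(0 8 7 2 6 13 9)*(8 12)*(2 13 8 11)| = 10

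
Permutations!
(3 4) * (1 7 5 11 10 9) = (1 7 5 11 10 9)(3 4) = [0, 7, 2, 4, 3, 11, 6, 5, 8, 1, 9, 10]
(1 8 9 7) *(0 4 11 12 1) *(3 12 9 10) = [4, 8, 2, 12, 11, 5, 6, 0, 10, 7, 3, 9, 1] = (0 4 11 9 7)(1 8 10 3 12)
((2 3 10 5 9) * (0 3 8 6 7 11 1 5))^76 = ((0 3 10)(1 5 9 2 8 6 7 11))^76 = (0 3 10)(1 8)(2 11)(5 6)(7 9)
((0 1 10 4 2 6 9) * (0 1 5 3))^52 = (0 5 3)(1 6 4)(2 10 9)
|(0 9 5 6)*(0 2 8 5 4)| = |(0 9 4)(2 8 5 6)| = 12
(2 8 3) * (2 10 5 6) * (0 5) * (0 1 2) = (0 5 6)(1 2 8 3 10) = [5, 2, 8, 10, 4, 6, 0, 7, 3, 9, 1]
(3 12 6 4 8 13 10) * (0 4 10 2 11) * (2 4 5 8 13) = (0 5 8 2 11)(3 12 6 10)(4 13) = [5, 1, 11, 12, 13, 8, 10, 7, 2, 9, 3, 0, 6, 4]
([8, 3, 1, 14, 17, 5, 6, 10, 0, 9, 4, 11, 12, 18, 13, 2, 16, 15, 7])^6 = [0, 10, 7, 4, 14, 5, 6, 1, 8, 9, 3, 11, 12, 15, 17, 18, 16, 13, 2]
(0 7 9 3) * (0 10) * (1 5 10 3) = (0 7 9 1 5 10) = [7, 5, 2, 3, 4, 10, 6, 9, 8, 1, 0]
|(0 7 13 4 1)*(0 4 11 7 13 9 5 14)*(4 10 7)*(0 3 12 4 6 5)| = |(0 13 11 6 5 14 3 12 4 1 10 7 9)| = 13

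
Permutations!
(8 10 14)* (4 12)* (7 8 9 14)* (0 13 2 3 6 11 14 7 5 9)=(0 13 2 3 6 11 14)(4 12)(5 9 7 8 10)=[13, 1, 3, 6, 12, 9, 11, 8, 10, 7, 5, 14, 4, 2, 0]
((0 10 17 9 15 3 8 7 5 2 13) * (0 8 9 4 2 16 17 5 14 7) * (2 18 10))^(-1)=((0 2 13 8)(3 9 15)(4 18 10 5 16 17)(7 14))^(-1)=(0 8 13 2)(3 15 9)(4 17 16 5 10 18)(7 14)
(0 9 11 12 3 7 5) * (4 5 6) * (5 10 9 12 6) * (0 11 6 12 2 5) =(0 2 5 11 12 3 7)(4 10 9 6) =[2, 1, 5, 7, 10, 11, 4, 0, 8, 6, 9, 12, 3]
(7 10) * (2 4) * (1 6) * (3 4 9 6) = (1 3 4 2 9 6)(7 10) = [0, 3, 9, 4, 2, 5, 1, 10, 8, 6, 7]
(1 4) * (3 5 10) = (1 4)(3 5 10) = [0, 4, 2, 5, 1, 10, 6, 7, 8, 9, 3]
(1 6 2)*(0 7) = (0 7)(1 6 2) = [7, 6, 1, 3, 4, 5, 2, 0]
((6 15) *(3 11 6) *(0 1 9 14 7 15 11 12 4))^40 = (0 7 4 14 12 9 3 1 15)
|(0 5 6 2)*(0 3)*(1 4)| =10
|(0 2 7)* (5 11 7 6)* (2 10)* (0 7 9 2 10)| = 5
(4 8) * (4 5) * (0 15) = (0 15)(4 8 5) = [15, 1, 2, 3, 8, 4, 6, 7, 5, 9, 10, 11, 12, 13, 14, 0]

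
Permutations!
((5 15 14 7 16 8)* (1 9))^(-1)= (1 9)(5 8 16 7 14 15)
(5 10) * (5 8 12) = (5 10 8 12) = [0, 1, 2, 3, 4, 10, 6, 7, 12, 9, 8, 11, 5]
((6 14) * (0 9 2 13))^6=(14)(0 2)(9 13)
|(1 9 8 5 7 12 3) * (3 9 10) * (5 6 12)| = 12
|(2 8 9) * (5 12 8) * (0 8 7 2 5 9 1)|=15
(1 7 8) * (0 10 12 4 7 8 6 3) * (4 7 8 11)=[10, 11, 2, 0, 8, 5, 3, 6, 1, 9, 12, 4, 7]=(0 10 12 7 6 3)(1 11 4 8)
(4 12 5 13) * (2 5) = (2 5 13 4 12) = [0, 1, 5, 3, 12, 13, 6, 7, 8, 9, 10, 11, 2, 4]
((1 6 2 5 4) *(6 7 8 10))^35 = (1 10 5 7 6 4 8 2)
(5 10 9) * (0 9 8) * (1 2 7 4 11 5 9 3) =(0 3 1 2 7 4 11 5 10 8) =[3, 2, 7, 1, 11, 10, 6, 4, 0, 9, 8, 5]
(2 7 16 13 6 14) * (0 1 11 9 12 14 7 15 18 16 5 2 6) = (0 1 11 9 12 14 6 7 5 2 15 18 16 13) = [1, 11, 15, 3, 4, 2, 7, 5, 8, 12, 10, 9, 14, 0, 6, 18, 13, 17, 16]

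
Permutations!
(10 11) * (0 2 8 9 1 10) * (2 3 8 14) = (0 3 8 9 1 10 11)(2 14) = [3, 10, 14, 8, 4, 5, 6, 7, 9, 1, 11, 0, 12, 13, 2]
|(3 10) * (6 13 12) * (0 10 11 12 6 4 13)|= 8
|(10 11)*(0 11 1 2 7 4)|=7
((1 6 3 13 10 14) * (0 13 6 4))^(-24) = (14)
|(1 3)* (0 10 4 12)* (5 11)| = 4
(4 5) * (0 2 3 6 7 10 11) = (0 2 3 6 7 10 11)(4 5) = [2, 1, 3, 6, 5, 4, 7, 10, 8, 9, 11, 0]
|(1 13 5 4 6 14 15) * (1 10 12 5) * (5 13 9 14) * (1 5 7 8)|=12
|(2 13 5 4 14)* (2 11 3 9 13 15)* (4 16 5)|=6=|(2 15)(3 9 13 4 14 11)(5 16)|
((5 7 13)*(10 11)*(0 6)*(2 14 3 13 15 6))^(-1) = (0 6 15 7 5 13 3 14 2)(10 11)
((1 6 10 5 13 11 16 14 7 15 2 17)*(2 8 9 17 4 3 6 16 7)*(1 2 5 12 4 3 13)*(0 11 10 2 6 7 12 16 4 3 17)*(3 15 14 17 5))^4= ((0 11 12 15 8 9)(1 4 13 10 16 17 6 2 5)(3 7 14))^4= (0 8 12)(1 16 5 10 2 13 6 4 17)(3 7 14)(9 15 11)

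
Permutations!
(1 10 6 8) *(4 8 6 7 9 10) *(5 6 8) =[0, 4, 2, 3, 5, 6, 8, 9, 1, 10, 7] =(1 4 5 6 8)(7 9 10)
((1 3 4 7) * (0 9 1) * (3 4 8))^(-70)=((0 9 1 4 7)(3 8))^(-70)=(9)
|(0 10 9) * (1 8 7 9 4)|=7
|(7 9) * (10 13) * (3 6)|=2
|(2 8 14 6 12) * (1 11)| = 10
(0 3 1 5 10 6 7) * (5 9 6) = (0 3 1 9 6 7)(5 10) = [3, 9, 2, 1, 4, 10, 7, 0, 8, 6, 5]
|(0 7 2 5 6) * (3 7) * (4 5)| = 7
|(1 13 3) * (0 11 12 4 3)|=|(0 11 12 4 3 1 13)|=7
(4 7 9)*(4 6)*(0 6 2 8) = (0 6 4 7 9 2 8) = [6, 1, 8, 3, 7, 5, 4, 9, 0, 2]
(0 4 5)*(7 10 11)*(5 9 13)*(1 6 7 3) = (0 4 9 13 5)(1 6 7 10 11 3) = [4, 6, 2, 1, 9, 0, 7, 10, 8, 13, 11, 3, 12, 5]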